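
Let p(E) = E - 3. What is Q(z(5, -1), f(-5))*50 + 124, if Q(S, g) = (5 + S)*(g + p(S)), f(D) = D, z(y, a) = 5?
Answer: -1376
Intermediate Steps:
p(E) = -3 + E
Q(S, g) = (5 + S)*(-3 + S + g) (Q(S, g) = (5 + S)*(g + (-3 + S)) = (5 + S)*(-3 + S + g))
Q(z(5, -1), f(-5))*50 + 124 = (-15 + 5**2 + 2*5 + 5*(-5) + 5*(-5))*50 + 124 = (-15 + 25 + 10 - 25 - 25)*50 + 124 = -30*50 + 124 = -1500 + 124 = -1376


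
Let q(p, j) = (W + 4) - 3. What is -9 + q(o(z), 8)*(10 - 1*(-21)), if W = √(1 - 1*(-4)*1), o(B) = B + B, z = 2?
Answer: 22 + 31*√5 ≈ 91.318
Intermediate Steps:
o(B) = 2*B
W = √5 (W = √(1 + 4*1) = √(1 + 4) = √5 ≈ 2.2361)
q(p, j) = 1 + √5 (q(p, j) = (√5 + 4) - 3 = (4 + √5) - 3 = 1 + √5)
-9 + q(o(z), 8)*(10 - 1*(-21)) = -9 + (1 + √5)*(10 - 1*(-21)) = -9 + (1 + √5)*(10 + 21) = -9 + (1 + √5)*31 = -9 + (31 + 31*√5) = 22 + 31*√5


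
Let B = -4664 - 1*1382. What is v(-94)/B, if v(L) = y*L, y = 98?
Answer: 4606/3023 ≈ 1.5237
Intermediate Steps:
B = -6046 (B = -4664 - 1382 = -6046)
v(L) = 98*L
v(-94)/B = (98*(-94))/(-6046) = -9212*(-1/6046) = 4606/3023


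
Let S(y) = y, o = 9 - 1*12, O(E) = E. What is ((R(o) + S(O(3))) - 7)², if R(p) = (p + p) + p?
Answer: 169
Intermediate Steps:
o = -3 (o = 9 - 12 = -3)
R(p) = 3*p (R(p) = 2*p + p = 3*p)
((R(o) + S(O(3))) - 7)² = ((3*(-3) + 3) - 7)² = ((-9 + 3) - 7)² = (-6 - 7)² = (-13)² = 169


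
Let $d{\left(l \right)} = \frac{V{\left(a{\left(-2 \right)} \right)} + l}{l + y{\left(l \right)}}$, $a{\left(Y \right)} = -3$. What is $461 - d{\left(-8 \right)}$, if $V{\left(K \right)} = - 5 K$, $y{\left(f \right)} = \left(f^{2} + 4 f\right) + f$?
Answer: $\frac{7369}{16} \approx 460.56$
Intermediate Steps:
$y{\left(f \right)} = f^{2} + 5 f$
$d{\left(l \right)} = \frac{15 + l}{l + l \left(5 + l\right)}$ ($d{\left(l \right)} = \frac{\left(-5\right) \left(-3\right) + l}{l + l \left(5 + l\right)} = \frac{15 + l}{l + l \left(5 + l\right)}$)
$461 - d{\left(-8 \right)} = 461 - \frac{15 - 8}{\left(-8\right) \left(6 - 8\right)} = 461 - \left(- \frac{1}{8}\right) \frac{1}{-2} \cdot 7 = 461 - \left(- \frac{1}{8}\right) \left(- \frac{1}{2}\right) 7 = 461 - \frac{7}{16} = \frac{7369}{16}$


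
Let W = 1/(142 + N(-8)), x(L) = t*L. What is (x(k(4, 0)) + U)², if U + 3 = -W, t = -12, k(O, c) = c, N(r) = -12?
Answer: 152881/16900 ≈ 9.0462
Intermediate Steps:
x(L) = -12*L
W = 1/130 (W = 1/(142 - 12) = 1/130 ≈ 0.0076923)
U = -391/130 (U = -3 - 1*1/130 = -3 - 1/130 = -391/130 ≈ -3.0077)
(x(k(4, 0)) + U)² = (-12*0 - 391/130)² = (0 - 391/130)² = (-391/130)² = 152881/16900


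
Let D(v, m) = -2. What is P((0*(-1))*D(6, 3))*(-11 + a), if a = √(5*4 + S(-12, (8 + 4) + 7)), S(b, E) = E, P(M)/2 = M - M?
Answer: 0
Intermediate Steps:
P(M) = 0 (P(M) = 2*(M - M) = 2*0 = 0)
a = √39 (a = √(5*4 + ((8 + 4) + 7)) = √(20 + (12 + 7)) = √(20 + 19) = √39 ≈ 6.2450)
P((0*(-1))*D(6, 3))*(-11 + a) = 0*(-11 + √39) = 0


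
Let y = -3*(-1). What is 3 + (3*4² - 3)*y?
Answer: 138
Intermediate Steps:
y = 3
3 + (3*4² - 3)*y = 3 + (3*4² - 3)*3 = 3 + (3*16 - 3)*3 = 3 + (48 - 3)*3 = 3 + 45*3 = 3 + 135 = 138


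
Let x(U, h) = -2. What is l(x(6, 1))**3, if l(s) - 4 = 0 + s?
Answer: 8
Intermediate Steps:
l(s) = 4 + s (l(s) = 4 + (0 + s) = 4 + s)
l(x(6, 1))**3 = (4 - 2)**3 = 2**3 = 8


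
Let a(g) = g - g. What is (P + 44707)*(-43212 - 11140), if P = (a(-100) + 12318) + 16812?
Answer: -4013188624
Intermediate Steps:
a(g) = 0
P = 29130 (P = (0 + 12318) + 16812 = 12318 + 16812 = 29130)
(P + 44707)*(-43212 - 11140) = (29130 + 44707)*(-43212 - 11140) = 73837*(-54352) = -4013188624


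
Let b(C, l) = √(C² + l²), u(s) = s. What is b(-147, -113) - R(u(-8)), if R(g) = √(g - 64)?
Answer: √34378 - 6*I*√2 ≈ 185.41 - 8.4853*I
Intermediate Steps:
R(g) = √(-64 + g)
b(-147, -113) - R(u(-8)) = √((-147)² + (-113)²) - √(-64 - 8) = √(21609 + 12769) - √(-72) = √34378 - 6*I*√2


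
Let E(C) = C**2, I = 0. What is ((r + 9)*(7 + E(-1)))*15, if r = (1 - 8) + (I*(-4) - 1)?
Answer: 120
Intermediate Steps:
r = -8 (r = (1 - 8) + (0*(-4) - 1) = -7 + (0 - 1) = -7 - 1 = -8)
((r + 9)*(7 + E(-1)))*15 = ((-8 + 9)*(7 + (-1)**2))*15 = (1*(7 + 1))*15 = (1*8)*15 = 8*15 = 120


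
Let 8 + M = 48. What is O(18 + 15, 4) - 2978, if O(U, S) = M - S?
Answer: -2942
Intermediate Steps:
M = 40 (M = -8 + 48 = 40)
O(U, S) = 40 - S
O(18 + 15, 4) - 2978 = (40 - 1*4) - 2978 = (40 - 4) - 2978 = 36 - 2978 = -2942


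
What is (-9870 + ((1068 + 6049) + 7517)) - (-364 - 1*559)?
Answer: 5687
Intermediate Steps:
(-9870 + ((1068 + 6049) + 7517)) - (-364 - 1*559) = (-9870 + (7117 + 7517)) - (-364 - 559) = (-9870 + 14634) - 1*(-923) = 4764 + 923 = 5687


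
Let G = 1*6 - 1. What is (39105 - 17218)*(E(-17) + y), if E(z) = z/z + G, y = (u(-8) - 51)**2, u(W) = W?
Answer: 76319969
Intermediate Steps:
G = 5 (G = 6 - 1 = 5)
y = 3481 (y = (-8 - 51)**2 = (-59)**2 = 3481)
E(z) = 6 (E(z) = z/z + 5 = 1 + 5 = 6)
(39105 - 17218)*(E(-17) + y) = (39105 - 17218)*(6 + 3481) = 21887*3487 = 76319969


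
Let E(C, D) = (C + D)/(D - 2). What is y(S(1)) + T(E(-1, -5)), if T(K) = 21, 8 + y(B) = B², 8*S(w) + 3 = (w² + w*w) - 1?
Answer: 209/16 ≈ 13.063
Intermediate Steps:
S(w) = -½ + w²/4 (S(w) = -3/8 + ((w² + w*w) - 1)/8 = -3/8 + ((w² + w²) - 1)/8 = -3/8 + (2*w² - 1)/8 = -3/8 + (-1 + 2*w²)/8 = -3/8 + (-⅛ + w²/4) = -½ + w²/4)
E(C, D) = (C + D)/(-2 + D)
y(B) = -8 + B²
y(S(1)) + T(E(-1, -5)) = (-8 + (-½ + (¼)*1²)²) + 21 = (-8 + (-½ + (¼)*1)²) + 21 = (-8 + (-½ + ¼)²) + 21 = (-8 + (-¼)²) + 21 = (-8 + 1/16) + 21 = -127/16 + 21 = 209/16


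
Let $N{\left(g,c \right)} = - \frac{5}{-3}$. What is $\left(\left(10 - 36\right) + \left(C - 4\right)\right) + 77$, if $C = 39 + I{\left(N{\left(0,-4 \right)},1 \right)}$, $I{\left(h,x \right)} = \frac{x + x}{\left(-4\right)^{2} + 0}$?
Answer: $\frac{689}{8} \approx 86.125$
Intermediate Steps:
$N{\left(g,c \right)} = \frac{5}{3}$ ($N{\left(g,c \right)} = \left(-5\right) \left(- \frac{1}{3}\right) = \frac{5}{3}$)
$I{\left(h,x \right)} = \frac{x}{8}$ ($I{\left(h,x \right)} = \frac{2 x}{16 + 0} = \frac{2 x}{16} = 2 x \frac{1}{16} = \frac{x}{8}$)
$C = \frac{313}{8}$ ($C = 39 + \frac{1}{8} \cdot 1 = 39 + \frac{1}{8} = \frac{313}{8} \approx 39.125$)
$\left(\left(10 - 36\right) + \left(C - 4\right)\right) + 77 = \left(\left(10 - 36\right) + \left(\frac{313}{8} - 4\right)\right) + 77 = \left(\left(10 - 36\right) + \frac{281}{8}\right) + 77 = \left(-26 + \frac{281}{8}\right) + 77 = \frac{73}{8} + 77 = \frac{689}{8}$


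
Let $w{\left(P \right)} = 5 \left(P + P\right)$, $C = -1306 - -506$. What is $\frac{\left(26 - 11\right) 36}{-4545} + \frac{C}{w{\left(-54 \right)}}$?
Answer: $\frac{3716}{2727} \approx 1.3627$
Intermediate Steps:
$C = -800$ ($C = -1306 + 506 = -800$)
$w{\left(P \right)} = 10 P$ ($w{\left(P \right)} = 5 \cdot 2 P = 10 P$)
$\frac{\left(26 - 11\right) 36}{-4545} + \frac{C}{w{\left(-54 \right)}} = \frac{\left(26 - 11\right) 36}{-4545} - \frac{800}{10 \left(-54\right)} = 15 \cdot 36 \left(- \frac{1}{4545}\right) - \frac{800}{-540} = 540 \left(- \frac{1}{4545}\right) - - \frac{40}{27} = - \frac{12}{101} + \frac{40}{27} = \frac{3716}{2727}$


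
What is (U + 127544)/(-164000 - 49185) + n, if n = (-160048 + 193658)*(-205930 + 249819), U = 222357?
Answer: 314471173638749/213185 ≈ 1.4751e+9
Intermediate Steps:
n = 1475109290 (n = 33610*43889 = 1475109290)
(U + 127544)/(-164000 - 49185) + n = (222357 + 127544)/(-164000 - 49185) + 1475109290 = 349901/(-213185) + 1475109290 = 349901*(-1/213185) + 1475109290 = -349901/213185 + 1475109290 = 314471173638749/213185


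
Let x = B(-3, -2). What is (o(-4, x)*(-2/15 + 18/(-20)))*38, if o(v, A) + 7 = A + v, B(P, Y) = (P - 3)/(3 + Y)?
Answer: 10013/15 ≈ 667.53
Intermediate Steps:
B(P, Y) = (-3 + P)/(3 + Y)
x = -6 (x = (-3 - 3)/(3 - 2) = -6/1 = 1*(-6) = -6)
o(v, A) = -7 + A + v (o(v, A) = -7 + (A + v) = -7 + A + v)
(o(-4, x)*(-2/15 + 18/(-20)))*38 = ((-7 - 6 - 4)*(-2/15 + 18/(-20)))*38 = -17*(-2*1/15 + 18*(-1/20))*38 = -17*(-2/15 - 9/10)*38 = -17*(-31/30)*38 = (527/30)*38 = 10013/15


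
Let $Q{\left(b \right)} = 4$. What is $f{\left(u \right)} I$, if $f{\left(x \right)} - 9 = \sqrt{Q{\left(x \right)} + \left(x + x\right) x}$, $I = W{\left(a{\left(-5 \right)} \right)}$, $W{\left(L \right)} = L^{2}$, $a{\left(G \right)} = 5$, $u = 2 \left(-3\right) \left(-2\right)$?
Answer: $225 + 50 \sqrt{73} \approx 652.2$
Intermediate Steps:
$u = 12$ ($u = \left(-6\right) \left(-2\right) = 12$)
$I = 25$ ($I = 5^{2} = 25$)
$f{\left(x \right)} = 9 + \sqrt{4 + 2 x^{2}}$ ($f{\left(x \right)} = 9 + \sqrt{4 + \left(x + x\right) x} = 9 + \sqrt{4 + 2 x x} = 9 + \sqrt{4 + 2 x^{2}}$)
$f{\left(u \right)} I = \left(9 + \sqrt{4 + 2 \cdot 12^{2}}\right) 25 = \left(9 + \sqrt{4 + 2 \cdot 144}\right) 25 = \left(9 + \sqrt{4 + 288}\right) 25 = \left(9 + \sqrt{292}\right) 25 = \left(9 + 2 \sqrt{73}\right) 25 = 225 + 50 \sqrt{73}$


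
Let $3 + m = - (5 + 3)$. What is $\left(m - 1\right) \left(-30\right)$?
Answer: $360$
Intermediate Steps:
$m = -11$ ($m = -3 - \left(5 + 3\right) = -3 - 8 = -11$)
$\left(m - 1\right) \left(-30\right) = \left(-11 - 1\right) \left(-30\right) = \left(-12\right) \left(-30\right) = 360$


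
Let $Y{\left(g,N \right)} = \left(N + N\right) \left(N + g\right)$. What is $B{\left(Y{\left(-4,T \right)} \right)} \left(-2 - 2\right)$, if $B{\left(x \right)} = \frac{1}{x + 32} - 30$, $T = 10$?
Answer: $\frac{4559}{38} \approx 119.97$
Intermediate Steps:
$Y{\left(g,N \right)} = 2 N \left(N + g\right)$
$B{\left(x \right)} = -30 + \frac{1}{32 + x}$ ($B{\left(x \right)} = \frac{1}{32 + x} - 30 = -30 + \frac{1}{32 + x}$)
$B{\left(Y{\left(-4,T \right)} \right)} \left(-2 - 2\right) = \frac{-959 - 30 \cdot 2 \cdot 10 \left(10 - 4\right)}{32 + 2 \cdot 10 \left(10 - 4\right)} \left(-2 - 2\right) = \frac{-959 - 30 \cdot 2 \cdot 10 \cdot 6}{32 + 2 \cdot 10 \cdot 6} \left(-2 - 2\right) = \frac{-959 - 3600}{32 + 120} \left(-4\right) = \frac{-959 - 3600}{152} \left(-4\right) = \frac{1}{152} \left(-4559\right) \left(-4\right) = \left(- \frac{4559}{152}\right) \left(-4\right) = \frac{4559}{38}$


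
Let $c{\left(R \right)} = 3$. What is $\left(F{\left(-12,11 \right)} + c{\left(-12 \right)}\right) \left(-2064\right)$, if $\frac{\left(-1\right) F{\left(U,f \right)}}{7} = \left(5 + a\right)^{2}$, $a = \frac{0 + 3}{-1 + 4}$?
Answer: $513936$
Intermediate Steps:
$a = 1$ ($a = \frac{3}{3} = 3 \cdot \frac{1}{3} = 1$)
$F{\left(U,f \right)} = -252$ ($F{\left(U,f \right)} = - 7 \left(5 + 1\right)^{2} = - 7 \cdot 6^{2} = \left(-7\right) 36 = -252$)
$\left(F{\left(-12,11 \right)} + c{\left(-12 \right)}\right) \left(-2064\right) = \left(-252 + 3\right) \left(-2064\right) = \left(-249\right) \left(-2064\right) = 513936$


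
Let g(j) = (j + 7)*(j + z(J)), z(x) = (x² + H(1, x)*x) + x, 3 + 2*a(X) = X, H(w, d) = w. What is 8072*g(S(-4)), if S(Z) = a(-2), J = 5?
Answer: 1180530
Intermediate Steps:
a(X) = -3/2 + X/2
S(Z) = -5/2 (S(Z) = -3/2 + (½)*(-2) = -3/2 - 1 = -5/2)
z(x) = x² + 2*x (z(x) = (x² + 1*x) + x = (x² + x) + x = (x + x²) + x = x² + 2*x)
g(j) = (7 + j)*(35 + j) (g(j) = (j + 7)*(j + 5*(2 + 5)) = (7 + j)*(j + 5*7) = (7 + j)*(j + 35) = (7 + j)*(35 + j))
8072*g(S(-4)) = 8072*(245 + (-5/2)² + 42*(-5/2)) = 8072*(245 + 25/4 - 105) = 8072*(585/4) = 1180530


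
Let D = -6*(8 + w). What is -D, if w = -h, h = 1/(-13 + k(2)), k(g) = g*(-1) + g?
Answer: 630/13 ≈ 48.462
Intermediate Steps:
k(g) = 0 (k(g) = -g + g = 0)
h = -1/13 (h = 1/(-13 + 0) = 1/(-13) = -1/13 ≈ -0.076923)
w = 1/13 (w = -1*(-1/13) = 1/13 ≈ 0.076923)
D = -630/13 (D = -6*(8 + 1/13) = -6*105/13 = -630/13 ≈ -48.462)
-D = -1*(-630/13) = 630/13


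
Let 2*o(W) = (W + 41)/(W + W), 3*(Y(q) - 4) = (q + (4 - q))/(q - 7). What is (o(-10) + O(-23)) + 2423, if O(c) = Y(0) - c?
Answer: 2057189/840 ≈ 2449.0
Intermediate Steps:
Y(q) = 4 + 4/(3*(-7 + q)) (Y(q) = 4 + ((q + (4 - q))/(q - 7))/3 = 4 + (4/(-7 + q))/3 = 4 + 4/(3*(-7 + q)))
o(W) = (41 + W)/(4*W) (o(W) = ((W + 41)/(W + W))/2 = ((41 + W)/((2*W)))/2 = ((41 + W)*(1/(2*W)))/2 = ((41 + W)/(2*W))/2 = (41 + W)/(4*W))
O(c) = 80/21 - c (O(c) = 4*(-20 + 3*0)/(3*(-7 + 0)) - c = (4/3)*(-20 + 0)/(-7) - c = (4/3)*(-1/7)*(-20) - c = 80/21 - c)
(o(-10) + O(-23)) + 2423 = ((1/4)*(41 - 10)/(-10) + (80/21 - 1*(-23))) + 2423 = ((1/4)*(-1/10)*31 + (80/21 + 23)) + 2423 = (-31/40 + 563/21) + 2423 = 21869/840 + 2423 = 2057189/840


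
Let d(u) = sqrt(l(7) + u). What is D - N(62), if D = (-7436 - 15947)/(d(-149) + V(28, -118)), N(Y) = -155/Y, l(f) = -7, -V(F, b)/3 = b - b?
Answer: 5/2 + 23383*I*sqrt(39)/78 ≈ 2.5 + 1872.1*I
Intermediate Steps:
V(F, b) = 0 (V(F, b) = -3*(b - b) = -3*0 = 0)
d(u) = sqrt(-7 + u)
D = 23383*I*sqrt(39)/78 (D = (-7436 - 15947)/(sqrt(-7 - 149) + 0) = -23383/(sqrt(-156) + 0) = -23383/(2*I*sqrt(39) + 0) = -23383*(-I*sqrt(39)/78) = -(-23383)*I*sqrt(39)/78 = 23383*I*sqrt(39)/78 ≈ 1872.1*I)
D - N(62) = 23383*I*sqrt(39)/78 - (-155)/62 = 23383*I*sqrt(39)/78 - 1*(-5/2) = 23383*I*sqrt(39)/78 + 5/2 = 5/2 + 23383*I*sqrt(39)/78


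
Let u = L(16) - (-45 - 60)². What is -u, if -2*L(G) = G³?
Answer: 13073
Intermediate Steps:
L(G) = -G³/2
u = -13073 (u = -½*16³ - (-45 - 60)² = -½*4096 - 1*(-105)² = -2048 - 1*11025 = -2048 - 11025 = -13073)
-u = -1*(-13073) = 13073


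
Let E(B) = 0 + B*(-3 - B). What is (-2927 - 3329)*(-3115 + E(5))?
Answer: 19737680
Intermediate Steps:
E(B) = B*(-3 - B)
(-2927 - 3329)*(-3115 + E(5)) = (-2927 - 3329)*(-3115 - 1*5*(3 + 5)) = -6256*(-3115 - 1*5*8) = -6256*(-3115 - 40) = -6256*(-3155) = 19737680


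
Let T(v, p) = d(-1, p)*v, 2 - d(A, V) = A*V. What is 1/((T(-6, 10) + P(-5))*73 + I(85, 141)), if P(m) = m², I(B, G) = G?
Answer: -1/3290 ≈ -0.00030395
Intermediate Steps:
d(A, V) = 2 - A*V
T(v, p) = v*(2 + p) (T(v, p) = (2 - 1*(-1)*p)*v = (2 + p)*v = v*(2 + p))
1/((T(-6, 10) + P(-5))*73 + I(85, 141)) = 1/((-6*(2 + 10) + (-5)²)*73 + 141) = 1/((-6*12 + 25)*73 + 141) = 1/((-72 + 25)*73 + 141) = 1/(-47*73 + 141) = 1/(-3431 + 141) = 1/(-3290) = -1/3290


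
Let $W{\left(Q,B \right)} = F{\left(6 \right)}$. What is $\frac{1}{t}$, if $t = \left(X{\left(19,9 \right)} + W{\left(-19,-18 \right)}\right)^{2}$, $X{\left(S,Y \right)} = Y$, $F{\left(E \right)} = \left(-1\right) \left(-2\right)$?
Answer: $\frac{1}{121} \approx 0.0082645$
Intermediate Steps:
$F{\left(E \right)} = 2$
$W{\left(Q,B \right)} = 2$
$t = 121$ ($t = \left(9 + 2\right)^{2} = 11^{2} = 121$)
$\frac{1}{t} = \frac{1}{121}$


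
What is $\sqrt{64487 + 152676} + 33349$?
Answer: $33349 + \sqrt{217163} \approx 33815.0$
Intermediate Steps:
$\sqrt{64487 + 152676} + 33349 = \sqrt{217163} + 33349 = 33349 + \sqrt{217163}$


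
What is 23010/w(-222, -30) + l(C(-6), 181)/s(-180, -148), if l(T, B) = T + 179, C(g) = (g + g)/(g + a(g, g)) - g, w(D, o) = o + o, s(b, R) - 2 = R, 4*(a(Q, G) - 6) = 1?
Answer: -28064/73 ≈ -384.44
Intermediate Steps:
a(Q, G) = 25/4 (a(Q, G) = 6 + (1/4)*1 = 6 + 1/4 = 25/4)
s(b, R) = 2 + R
w(D, o) = 2*o
C(g) = -g + 2*g/(25/4 + g) (C(g) = (g + g)/(g + 25/4) - g = (2*g)/(25/4 + g) - g = 2*g/(25/4 + g) - g = -g + 2*g/(25/4 + g))
l(T, B) = 179 + T
23010/w(-222, -30) + l(C(-6), 181)/s(-180, -148) = 23010/((2*(-30))) + (179 - 1*(-6)*(17 + 4*(-6))/(25 + 4*(-6)))/(2 - 148) = 23010/(-60) + (179 - 1*(-6)*(17 - 24)/(25 - 24))/(-146) = 23010*(-1/60) + (179 - 1*(-6)*(-7)/1)*(-1/146) = -767/2 + (179 - 1*(-6)*1*(-7))*(-1/146) = -767/2 + (179 - 42)*(-1/146) = -767/2 + 137*(-1/146) = -767/2 - 137/146 = -28064/73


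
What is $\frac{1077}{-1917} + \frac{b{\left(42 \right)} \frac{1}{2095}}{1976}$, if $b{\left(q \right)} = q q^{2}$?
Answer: $- \frac{179852156}{330660135} \approx -0.54392$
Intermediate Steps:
$b{\left(q \right)} = q^{3}$
$\frac{1077}{-1917} + \frac{b{\left(42 \right)} \frac{1}{2095}}{1976} = \frac{1077}{-1917} + \frac{42^{3} \cdot \frac{1}{2095}}{1976} = 1077 \left(- \frac{1}{1917}\right) + 74088 \cdot \frac{1}{2095} \cdot \frac{1}{1976} = - \frac{359}{639} + \frac{74088}{2095} \cdot \frac{1}{1976} = - \frac{359}{639} + \frac{9261}{517465} = - \frac{179852156}{330660135}$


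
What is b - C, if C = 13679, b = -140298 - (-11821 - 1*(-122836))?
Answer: -264992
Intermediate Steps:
b = -251313 (b = -140298 - (-11821 + 122836) = -140298 - 1*111015 = -140298 - 111015 = -251313)
b - C = -251313 - 1*13679 = -251313 - 13679 = -264992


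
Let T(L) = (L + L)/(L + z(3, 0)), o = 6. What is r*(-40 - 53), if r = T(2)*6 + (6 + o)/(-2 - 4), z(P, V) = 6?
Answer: -93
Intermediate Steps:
T(L) = 2*L/(6 + L) (T(L) = (L + L)/(L + 6) = (2*L)/(6 + L) = 2*L/(6 + L))
r = 1 (r = (2*2/(6 + 2))*6 + (6 + 6)/(-2 - 4) = (2*2/8)*6 + 12/(-6) = (2*2*(⅛))*6 + 12*(-⅙) = (½)*6 - 2 = 3 - 2 = 1)
r*(-40 - 53) = 1*(-40 - 53) = 1*(-93) = -93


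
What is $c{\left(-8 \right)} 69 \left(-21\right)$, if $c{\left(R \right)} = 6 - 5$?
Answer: $-1449$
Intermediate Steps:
$c{\left(R \right)} = 1$ ($c{\left(R \right)} = 6 - 5 = 1$)
$c{\left(-8 \right)} 69 \left(-21\right) = 1 \cdot 69 \left(-21\right) = 69 \left(-21\right) = -1449$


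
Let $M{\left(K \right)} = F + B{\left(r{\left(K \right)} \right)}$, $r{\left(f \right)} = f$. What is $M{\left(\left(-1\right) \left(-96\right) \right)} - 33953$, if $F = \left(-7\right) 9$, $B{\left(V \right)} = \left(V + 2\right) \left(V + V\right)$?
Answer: $-15200$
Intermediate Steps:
$B{\left(V \right)} = 2 V \left(2 + V\right)$ ($B{\left(V \right)} = \left(2 + V\right) 2 V = 2 V \left(2 + V\right)$)
$F = -63$
$M{\left(K \right)} = -63 + 2 K \left(2 + K\right)$
$M{\left(\left(-1\right) \left(-96\right) \right)} - 33953 = \left(-63 + 2 \left(\left(-1\right) \left(-96\right)\right) \left(2 - -96\right)\right) - 33953 = \left(-63 + 2 \cdot 96 \left(2 + 96\right)\right) - 33953 = \left(-63 + 2 \cdot 96 \cdot 98\right) - 33953 = \left(-63 + 18816\right) - 33953 = 18753 - 33953 = -15200$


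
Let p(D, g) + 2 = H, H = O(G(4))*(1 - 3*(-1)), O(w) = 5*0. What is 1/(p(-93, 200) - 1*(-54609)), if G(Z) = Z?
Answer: 1/54607 ≈ 1.8313e-5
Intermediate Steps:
O(w) = 0
H = 0 (H = 0*(1 - 3*(-1)) = 0*(1 + 3) = 0*4 = 0)
p(D, g) = -2 (p(D, g) = -2 + 0 = -2)
1/(p(-93, 200) - 1*(-54609)) = 1/(-2 - 1*(-54609)) = 1/(-2 + 54609) = 1/54607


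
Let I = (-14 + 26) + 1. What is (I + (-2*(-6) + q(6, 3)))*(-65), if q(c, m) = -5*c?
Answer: 325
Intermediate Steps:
I = 13 (I = 12 + 1 = 13)
(I + (-2*(-6) + q(6, 3)))*(-65) = (13 + (-2*(-6) - 5*6))*(-65) = (13 + (12 - 30))*(-65) = (13 - 18)*(-65) = -5*(-65) = 325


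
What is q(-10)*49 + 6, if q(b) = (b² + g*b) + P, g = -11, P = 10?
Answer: 10786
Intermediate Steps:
q(b) = 10 + b² - 11*b (q(b) = (b² - 11*b) + 10 = 10 + b² - 11*b)
q(-10)*49 + 6 = (10 + (-10)² - 11*(-10))*49 + 6 = (10 + 100 + 110)*49 + 6 = 220*49 + 6 = 10780 + 6 = 10786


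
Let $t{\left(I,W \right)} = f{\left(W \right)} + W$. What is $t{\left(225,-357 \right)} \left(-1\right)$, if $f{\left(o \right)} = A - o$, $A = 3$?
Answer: $-3$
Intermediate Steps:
$f{\left(o \right)} = 3 - o$
$t{\left(I,W \right)} = 3$ ($t{\left(I,W \right)} = \left(3 - W\right) + W = 3$)
$t{\left(225,-357 \right)} \left(-1\right) = 3 \left(-1\right) = -3$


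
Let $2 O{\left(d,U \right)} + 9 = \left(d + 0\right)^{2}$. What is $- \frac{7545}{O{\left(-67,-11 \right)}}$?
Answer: $- \frac{1509}{448} \approx -3.3683$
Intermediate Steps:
$O{\left(d,U \right)} = - \frac{9}{2} + \frac{d^{2}}{2}$ ($O{\left(d,U \right)} = - \frac{9}{2} + \frac{\left(d + 0\right)^{2}}{2} = - \frac{9}{2} + \frac{d^{2}}{2}$)
$- \frac{7545}{O{\left(-67,-11 \right)}} = - \frac{7545}{- \frac{9}{2} + \frac{\left(-67\right)^{2}}{2}} = - \frac{7545}{- \frac{9}{2} + \frac{1}{2} \cdot 4489} = - \frac{7545}{- \frac{9}{2} + \frac{4489}{2}} = - \frac{7545}{2240} = \left(-7545\right) \frac{1}{2240} = - \frac{1509}{448}$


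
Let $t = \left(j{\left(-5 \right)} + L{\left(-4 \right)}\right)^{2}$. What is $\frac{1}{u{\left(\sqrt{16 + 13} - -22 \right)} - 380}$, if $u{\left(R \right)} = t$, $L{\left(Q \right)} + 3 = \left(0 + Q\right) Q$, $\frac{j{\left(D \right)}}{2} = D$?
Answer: $- \frac{1}{371} \approx -0.0026954$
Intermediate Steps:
$j{\left(D \right)} = 2 D$
$L{\left(Q \right)} = -3 + Q^{2}$ ($L{\left(Q \right)} = -3 + \left(0 + Q\right) Q = -3 + Q Q = -3 + Q^{2}$)
$t = 9$ ($t = \left(2 \left(-5\right) - \left(3 - \left(-4\right)^{2}\right)\right)^{2} = \left(-10 + \left(-3 + 16\right)\right)^{2} = \left(-10 + 13\right)^{2} = 3^{2} = 9$)
$u{\left(R \right)} = 9$
$\frac{1}{u{\left(\sqrt{16 + 13} - -22 \right)} - 380} = \frac{1}{9 - 380} = \frac{1}{-371} = - \frac{1}{371}$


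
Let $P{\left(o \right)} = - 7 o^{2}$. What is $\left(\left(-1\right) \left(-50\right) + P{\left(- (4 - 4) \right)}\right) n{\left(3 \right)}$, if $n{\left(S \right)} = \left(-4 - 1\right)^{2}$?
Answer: $1250$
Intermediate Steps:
$n{\left(S \right)} = 25$ ($n{\left(S \right)} = \left(-5\right)^{2} = 25$)
$\left(\left(-1\right) \left(-50\right) + P{\left(- (4 - 4) \right)}\right) n{\left(3 \right)} = \left(\left(-1\right) \left(-50\right) - 7 \left(- (4 - 4)\right)^{2}\right) 25 = \left(50 - 7 \left(\left(-1\right) 0\right)^{2}\right) 25 = \left(50 - 7 \cdot 0^{2}\right) 25 = \left(50 - 0\right) 25 = \left(50 + 0\right) 25 = 50 \cdot 25 = 1250$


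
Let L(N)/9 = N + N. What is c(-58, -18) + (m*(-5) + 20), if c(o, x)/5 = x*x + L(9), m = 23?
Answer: 2335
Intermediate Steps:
L(N) = 18*N (L(N) = 9*(N + N) = 9*(2*N) = 18*N)
c(o, x) = 810 + 5*x² (c(o, x) = 5*(x*x + 18*9) = 5*(x² + 162) = 5*(162 + x²) = 810 + 5*x²)
c(-58, -18) + (m*(-5) + 20) = (810 + 5*(-18)²) + (23*(-5) + 20) = (810 + 5*324) + (-115 + 20) = (810 + 1620) - 95 = 2430 - 95 = 2335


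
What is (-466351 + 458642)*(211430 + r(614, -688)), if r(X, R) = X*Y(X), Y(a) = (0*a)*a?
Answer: -1629913870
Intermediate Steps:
Y(a) = 0 (Y(a) = 0*a = 0)
r(X, R) = 0 (r(X, R) = X*0 = 0)
(-466351 + 458642)*(211430 + r(614, -688)) = (-466351 + 458642)*(211430 + 0) = -7709*211430 = -1629913870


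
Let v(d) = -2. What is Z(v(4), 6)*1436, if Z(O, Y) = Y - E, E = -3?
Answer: 12924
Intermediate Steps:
Z(O, Y) = 3 + Y (Z(O, Y) = Y - 1*(-3) = Y + 3 = 3 + Y)
Z(v(4), 6)*1436 = (3 + 6)*1436 = 9*1436 = 12924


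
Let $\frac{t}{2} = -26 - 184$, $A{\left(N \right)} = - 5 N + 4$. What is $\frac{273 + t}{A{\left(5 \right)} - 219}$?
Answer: $\frac{49}{80} \approx 0.6125$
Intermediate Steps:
$A{\left(N \right)} = 4 - 5 N$
$t = -420$ ($t = 2 \left(-26 - 184\right) = 2 \left(-210\right) = -420$)
$\frac{273 + t}{A{\left(5 \right)} - 219} = \frac{273 - 420}{\left(4 - 25\right) - 219} = - \frac{147}{\left(4 - 25\right) - 219} = - \frac{147}{-21 - 219} = - \frac{147}{-240} = \left(-147\right) \left(- \frac{1}{240}\right) = \frac{49}{80}$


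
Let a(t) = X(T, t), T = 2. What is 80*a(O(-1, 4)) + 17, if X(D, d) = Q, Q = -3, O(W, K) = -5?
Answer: -223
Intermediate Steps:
X(D, d) = -3
a(t) = -3
80*a(O(-1, 4)) + 17 = 80*(-3) + 17 = -240 + 17 = -223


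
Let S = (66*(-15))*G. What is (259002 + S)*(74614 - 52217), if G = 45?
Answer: 4803081444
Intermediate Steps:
S = -44550 (S = (66*(-15))*45 = -990*45 = -44550)
(259002 + S)*(74614 - 52217) = (259002 - 44550)*(74614 - 52217) = 214452*22397 = 4803081444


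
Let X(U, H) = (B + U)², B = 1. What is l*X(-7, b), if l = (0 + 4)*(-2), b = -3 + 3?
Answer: -288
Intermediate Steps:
b = 0
X(U, H) = (1 + U)²
l = -8 (l = 4*(-2) = -8)
l*X(-7, b) = -8*(1 - 7)² = -8*(-6)² = -8*36 = -288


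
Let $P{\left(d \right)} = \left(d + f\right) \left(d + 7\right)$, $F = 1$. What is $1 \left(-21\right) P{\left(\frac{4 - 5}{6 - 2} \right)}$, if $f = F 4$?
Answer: $- \frac{8505}{16} \approx -531.56$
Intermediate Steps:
$f = 4$ ($f = 1 \cdot 4 = 4$)
$P{\left(d \right)} = \left(4 + d\right) \left(7 + d\right)$ ($P{\left(d \right)} = \left(d + 4\right) \left(d + 7\right) = \left(4 + d\right) \left(7 + d\right)$)
$1 \left(-21\right) P{\left(\frac{4 - 5}{6 - 2} \right)} = 1 \left(-21\right) \left(28 + \left(\frac{4 - 5}{6 - 2}\right)^{2} + 11 \frac{4 - 5}{6 - 2}\right) = - 21 \left(28 + \left(- \frac{1}{4}\right)^{2} + 11 \left(- \frac{1}{4}\right)\right) = - 21 \left(28 + \frac{1}{16} - \frac{11}{4}\right) = \left(-21\right) \frac{405}{16} = - \frac{8505}{16}$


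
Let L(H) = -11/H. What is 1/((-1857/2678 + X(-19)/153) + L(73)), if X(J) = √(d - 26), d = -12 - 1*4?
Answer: -251726530883958/213020653283387 - 1949113105836*I*√42/213020653283387 ≈ -1.1817 - 0.059298*I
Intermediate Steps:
d = -16 (d = -12 - 4 = -16)
X(J) = I*√42 (X(J) = √(-16 - 26) = √(-42) = I*√42)
1/((-1857/2678 + X(-19)/153) + L(73)) = 1/((-1857/2678 + (I*√42)/153) - 11/73) = 1/((-1857*1/2678 + (I*√42)*(1/153)) - 11*1/73) = 1/((-1857/2678 + I*√42/153) - 11/73) = 1/(-165019/195494 + I*√42/153)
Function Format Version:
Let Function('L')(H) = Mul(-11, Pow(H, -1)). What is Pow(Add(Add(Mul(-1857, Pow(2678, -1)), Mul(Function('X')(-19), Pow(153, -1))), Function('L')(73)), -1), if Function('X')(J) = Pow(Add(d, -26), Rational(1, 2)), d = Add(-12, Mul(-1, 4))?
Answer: Add(Rational(-251726530883958, 213020653283387), Mul(Rational(-1949113105836, 213020653283387), I, Pow(42, Rational(1, 2)))) ≈ Add(-1.1817, Mul(-0.059298, I))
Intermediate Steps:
d = -16 (d = Add(-12, -4) = -16)
Function('X')(J) = Mul(I, Pow(42, Rational(1, 2))) (Function('X')(J) = Pow(Add(-16, -26), Rational(1, 2)) = Pow(-42, Rational(1, 2)) = Mul(I, Pow(42, Rational(1, 2))))
Pow(Add(Add(Mul(-1857, Pow(2678, -1)), Mul(Function('X')(-19), Pow(153, -1))), Function('L')(73)), -1) = Pow(Add(Add(Mul(-1857, Pow(2678, -1)), Mul(Mul(I, Pow(42, Rational(1, 2))), Pow(153, -1))), Mul(-11, Pow(73, -1))), -1) = Pow(Add(Add(Mul(-1857, Rational(1, 2678)), Mul(Mul(I, Pow(42, Rational(1, 2))), Rational(1, 153))), Mul(-11, Rational(1, 73))), -1) = Pow(Add(Add(Rational(-1857, 2678), Mul(Rational(1, 153), I, Pow(42, Rational(1, 2)))), Rational(-11, 73)), -1) = Pow(Add(Rational(-165019, 195494), Mul(Rational(1, 153), I, Pow(42, Rational(1, 2)))), -1)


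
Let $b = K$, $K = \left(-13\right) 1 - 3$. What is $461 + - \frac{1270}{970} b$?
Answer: $\frac{46749}{97} \approx 481.95$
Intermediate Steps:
$K = -16$ ($K = -13 - 3 = -16$)
$b = -16$
$461 + - \frac{1270}{970} b = 461 + - \frac{1270}{970} \left(-16\right) = 461 + \left(-1270\right) \frac{1}{970} \left(-16\right) = 461 - - \frac{2032}{97} = 461 + \frac{2032}{97} = \frac{46749}{97}$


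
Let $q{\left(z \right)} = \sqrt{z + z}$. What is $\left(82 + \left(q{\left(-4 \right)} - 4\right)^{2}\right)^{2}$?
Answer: $7588 - 2880 i \sqrt{2} \approx 7588.0 - 4072.9 i$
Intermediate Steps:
$q{\left(z \right)} = \sqrt{2} \sqrt{z}$ ($q{\left(z \right)} = \sqrt{2 z} = \sqrt{2} \sqrt{z}$)
$\left(82 + \left(q{\left(-4 \right)} - 4\right)^{2}\right)^{2} = \left(82 + \left(\sqrt{2} \sqrt{-4} - 4\right)^{2}\right)^{2} = \left(82 + \left(\sqrt{2} \cdot 2 i - 4\right)^{2}\right)^{2} = \left(82 + \left(2 i \sqrt{2} - 4\right)^{2}\right)^{2} = \left(82 + \left(-4 + 2 i \sqrt{2}\right)^{2}\right)^{2}$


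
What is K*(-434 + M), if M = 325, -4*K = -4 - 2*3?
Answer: -545/2 ≈ -272.50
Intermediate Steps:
K = 5/2 (K = -(-4 - 2*3)/4 = -(-4 - 6)/4 = -¼*(-10) = 5/2 ≈ 2.5000)
K*(-434 + M) = 5*(-434 + 325)/2 = (5/2)*(-109) = -545/2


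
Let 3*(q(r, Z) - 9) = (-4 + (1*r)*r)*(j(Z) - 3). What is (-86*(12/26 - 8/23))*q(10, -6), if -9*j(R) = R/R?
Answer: 2383060/2691 ≈ 885.57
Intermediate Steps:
j(R) = -⅑ (j(R) = -R/(9*R) = -⅑*1 = -⅑)
q(r, Z) = 355/27 - 28*r²/27 (q(r, Z) = 9 + ((-4 + (1*r)*r)*(-⅑ - 3))/3 = 9 + ((-4 + r*r)*(-28/9))/3 = 9 + ((-4 + r²)*(-28/9))/3 = 9 + (112/9 - 28*r²/9)/3 = 9 + (112/27 - 28*r²/27) = 355/27 - 28*r²/27)
(-86*(12/26 - 8/23))*q(10, -6) = (-86*(12/26 - 8/23))*(355/27 - 28/27*10²) = (-86*(12*(1/26) - 8*1/23))*(355/27 - 28/27*100) = (-86*(6/13 - 8/23))*(355/27 - 2800/27) = -86*34/299*(-815/9) = -2924/299*(-815/9) = 2383060/2691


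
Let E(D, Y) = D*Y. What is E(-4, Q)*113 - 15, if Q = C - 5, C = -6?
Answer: 4957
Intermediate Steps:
Q = -11 (Q = -6 - 5 = -11)
E(-4, Q)*113 - 15 = -4*(-11)*113 - 15 = 44*113 - 15 = 4972 - 15 = 4957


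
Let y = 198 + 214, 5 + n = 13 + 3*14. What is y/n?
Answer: 206/25 ≈ 8.2400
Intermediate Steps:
n = 50 (n = -5 + (13 + 3*14) = -5 + (13 + 42) = -5 + 55 = 50)
y = 412
y/n = 412/50 = 412*(1/50) = 206/25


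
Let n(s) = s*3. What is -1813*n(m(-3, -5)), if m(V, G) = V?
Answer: 16317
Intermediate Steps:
n(s) = 3*s
-1813*n(m(-3, -5)) = -5439*(-3) = -1813*(-9) = 16317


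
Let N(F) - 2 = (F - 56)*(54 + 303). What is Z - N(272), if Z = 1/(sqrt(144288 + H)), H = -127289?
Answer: -77114 + sqrt(16999)/16999 ≈ -77114.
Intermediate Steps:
N(F) = -19990 + 357*F (N(F) = 2 + (F - 56)*(54 + 303) = 2 + (-56 + F)*357 = 2 + (-19992 + 357*F) = -19990 + 357*F)
Z = sqrt(16999)/16999 (Z = 1/(sqrt(144288 - 127289)) = 1/(sqrt(16999)) = sqrt(16999)/16999 ≈ 0.0076699)
Z - N(272) = sqrt(16999)/16999 - (-19990 + 357*272) = sqrt(16999)/16999 - (-19990 + 97104) = sqrt(16999)/16999 - 1*77114 = sqrt(16999)/16999 - 77114 = -77114 + sqrt(16999)/16999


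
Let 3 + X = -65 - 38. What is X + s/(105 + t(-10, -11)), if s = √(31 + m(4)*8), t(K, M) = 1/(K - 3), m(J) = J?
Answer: -106 + 39*√7/1364 ≈ -105.92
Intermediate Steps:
t(K, M) = 1/(-3 + K)
X = -106 (X = -3 + (-65 - 38) = -3 - 103 = -106)
s = 3*√7 (s = √(31 + 4*8) = √(31 + 32) = √63 = 3*√7 ≈ 7.9373)
X + s/(105 + t(-10, -11)) = -106 + (3*√7)/(105 + 1/(-3 - 10)) = -106 + (3*√7)/(105 + 1/(-13)) = -106 + (3*√7)/(105 - 1/13) = -106 + (3*√7)/(1364/13) = -106 + (3*√7)*(13/1364) = -106 + 39*√7/1364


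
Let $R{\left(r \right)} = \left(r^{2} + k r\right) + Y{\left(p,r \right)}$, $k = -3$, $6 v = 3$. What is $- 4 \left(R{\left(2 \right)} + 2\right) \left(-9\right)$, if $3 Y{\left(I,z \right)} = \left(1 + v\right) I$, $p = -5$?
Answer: $-90$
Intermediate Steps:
$v = \frac{1}{2}$ ($v = \frac{1}{6} \cdot 3 = \frac{1}{2} \approx 0.5$)
$Y{\left(I,z \right)} = \frac{I}{2}$ ($Y{\left(I,z \right)} = \frac{\left(1 + \frac{1}{2}\right) I}{3} = \frac{\frac{3}{2} I}{3} = \frac{I}{2}$)
$R{\left(r \right)} = - \frac{5}{2} + r^{2} - 3 r$ ($R{\left(r \right)} = \left(r^{2} - 3 r\right) + \frac{1}{2} \left(-5\right) = \left(r^{2} - 3 r\right) - \frac{5}{2} = - \frac{5}{2} + r^{2} - 3 r$)
$- 4 \left(R{\left(2 \right)} + 2\right) \left(-9\right) = - 4 \left(\left(- \frac{5}{2} + 2^{2} - 6\right) + 2\right) \left(-9\right) = - 4 \left(\left(- \frac{5}{2} + 4 - 6\right) + 2\right) \left(-9\right) = - 4 \left(- \frac{9}{2} + 2\right) \left(-9\right) = \left(-4\right) \left(- \frac{5}{2}\right) \left(-9\right) = 10 \left(-9\right) = -90$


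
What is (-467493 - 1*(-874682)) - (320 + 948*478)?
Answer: -46275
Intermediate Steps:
(-467493 - 1*(-874682)) - (320 + 948*478) = (-467493 + 874682) - (320 + 453144) = 407189 - 1*453464 = 407189 - 453464 = -46275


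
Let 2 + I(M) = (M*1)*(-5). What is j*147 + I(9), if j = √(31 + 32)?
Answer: -47 + 441*√7 ≈ 1119.8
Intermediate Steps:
I(M) = -2 - 5*M (I(M) = -2 + (M*1)*(-5) = -2 + M*(-5) = -2 - 5*M)
j = 3*√7 (j = √63 = 3*√7 ≈ 7.9373)
j*147 + I(9) = (3*√7)*147 + (-2 - 5*9) = 441*√7 + (-2 - 45) = 441*√7 - 47 = -47 + 441*√7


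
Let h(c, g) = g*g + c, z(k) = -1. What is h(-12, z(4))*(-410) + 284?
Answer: 4794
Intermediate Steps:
h(c, g) = c + g**2 (h(c, g) = g**2 + c = c + g**2)
h(-12, z(4))*(-410) + 284 = (-12 + (-1)**2)*(-410) + 284 = (-12 + 1)*(-410) + 284 = -11*(-410) + 284 = 4510 + 284 = 4794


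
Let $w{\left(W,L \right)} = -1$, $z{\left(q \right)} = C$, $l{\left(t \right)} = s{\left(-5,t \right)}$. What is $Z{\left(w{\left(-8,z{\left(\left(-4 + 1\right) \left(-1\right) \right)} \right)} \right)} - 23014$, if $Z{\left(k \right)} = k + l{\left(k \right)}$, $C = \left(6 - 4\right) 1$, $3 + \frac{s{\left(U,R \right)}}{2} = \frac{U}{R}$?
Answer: $-23011$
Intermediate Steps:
$s{\left(U,R \right)} = -6 + \frac{2 U}{R}$ ($s{\left(U,R \right)} = -6 + 2 \frac{U}{R} = -6 + \frac{2 U}{R}$)
$l{\left(t \right)} = -6 - \frac{10}{t}$ ($l{\left(t \right)} = -6 + 2 \left(-5\right) \frac{1}{t} = -6 - \frac{10}{t}$)
$C = 2$ ($C = 2 \cdot 1 = 2$)
$z{\left(q \right)} = 2$
$Z{\left(k \right)} = -6 + k - \frac{10}{k}$ ($Z{\left(k \right)} = k - \left(6 + \frac{10}{k}\right) = -6 + k - \frac{10}{k}$)
$Z{\left(w{\left(-8,z{\left(\left(-4 + 1\right) \left(-1\right) \right)} \right)} \right)} - 23014 = \left(-6 - 1 - \frac{10}{-1}\right) - 23014 = \left(-6 - 1 - -10\right) - 23014 = \left(-6 - 1 + 10\right) - 23014 = 3 - 23014 = -23011$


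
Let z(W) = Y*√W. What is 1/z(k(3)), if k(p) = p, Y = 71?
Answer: √3/213 ≈ 0.0081317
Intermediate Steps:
z(W) = 71*√W
1/z(k(3)) = 1/(71*√3) = √3/213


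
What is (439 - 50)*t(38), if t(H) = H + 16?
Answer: 21006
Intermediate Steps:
t(H) = 16 + H
(439 - 50)*t(38) = (439 - 50)*(16 + 38) = 389*54 = 21006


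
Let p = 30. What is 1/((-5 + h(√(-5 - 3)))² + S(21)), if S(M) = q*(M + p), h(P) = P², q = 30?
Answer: 1/1699 ≈ 0.00058858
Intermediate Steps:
S(M) = 900 + 30*M (S(M) = 30*(M + 30) = 30*(30 + M) = 900 + 30*M)
1/((-5 + h(√(-5 - 3)))² + S(21)) = 1/((-5 + (√(-5 - 3))²)² + (900 + 30*21)) = 1/((-5 + (√(-8))²)² + (900 + 630)) = 1/((-5 + (2*I*√2)²)² + 1530) = 1/((-5 - 8)² + 1530) = 1/((-13)² + 1530) = 1/(169 + 1530) = 1/1699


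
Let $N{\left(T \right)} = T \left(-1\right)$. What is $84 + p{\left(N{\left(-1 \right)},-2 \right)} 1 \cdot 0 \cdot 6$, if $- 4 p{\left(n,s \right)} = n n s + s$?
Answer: $84$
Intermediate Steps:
$N{\left(T \right)} = - T$
$p{\left(n,s \right)} = - \frac{s}{4} - \frac{s n^{2}}{4}$ ($p{\left(n,s \right)} = - \frac{n n s + s}{4} = - \frac{n^{2} s + s}{4} = - \frac{s n^{2} + s}{4} = - \frac{s + s n^{2}}{4} = - \frac{s}{4} - \frac{s n^{2}}{4}$)
$84 + p{\left(N{\left(-1 \right)},-2 \right)} 1 \cdot 0 \cdot 6 = 84 + \left(- \frac{1}{4}\right) \left(-2\right) \left(1 + \left(\left(-1\right) \left(-1\right)\right)^{2}\right) 1 \cdot 0 \cdot 6 = 84 + \left(- \frac{1}{4}\right) \left(-2\right) \left(1 + 1^{2}\right) 0 \cdot 6 = 84 + \left(- \frac{1}{4}\right) \left(-2\right) \left(1 + 1\right) 0 = 84 + \left(- \frac{1}{4}\right) \left(-2\right) 2 \cdot 0 = 84 + 1 \cdot 0 = 84 + 0 = 84$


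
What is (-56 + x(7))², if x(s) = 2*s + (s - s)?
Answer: 1764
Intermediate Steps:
x(s) = 2*s (x(s) = 2*s + 0 = 2*s)
(-56 + x(7))² = (-56 + 2*7)² = (-56 + 14)² = (-42)² = 1764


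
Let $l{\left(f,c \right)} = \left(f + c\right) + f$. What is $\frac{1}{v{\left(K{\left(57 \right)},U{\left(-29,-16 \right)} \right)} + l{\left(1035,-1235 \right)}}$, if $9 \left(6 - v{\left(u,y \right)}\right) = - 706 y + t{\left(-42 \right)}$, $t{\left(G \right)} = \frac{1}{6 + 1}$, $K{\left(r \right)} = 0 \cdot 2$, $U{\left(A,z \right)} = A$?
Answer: $- \frac{21}{30112} \approx -0.0006974$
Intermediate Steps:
$K{\left(r \right)} = 0$
$t{\left(G \right)} = \frac{1}{7}$
$v{\left(u,y \right)} = \frac{377}{63} + \frac{706 y}{9}$ ($v{\left(u,y \right)} = 6 - \frac{- 706 y + \frac{1}{7}}{9} = 6 - \frac{\frac{1}{7} - 706 y}{9} = 6 + \left(- \frac{1}{63} + \frac{706 y}{9}\right) = \frac{377}{63} + \frac{706 y}{9}$)
$l{\left(f,c \right)} = c + 2 f$ ($l{\left(f,c \right)} = \left(c + f\right) + f = c + 2 f$)
$\frac{1}{v{\left(K{\left(57 \right)},U{\left(-29,-16 \right)} \right)} + l{\left(1035,-1235 \right)}} = \frac{1}{\left(\frac{377}{63} + \frac{706}{9} \left(-29\right)\right) + \left(-1235 + 2 \cdot 1035\right)} = \frac{1}{\left(\frac{377}{63} - \frac{20474}{9}\right) + \left(-1235 + 2070\right)} = \frac{1}{- \frac{47647}{21} + 835} = \frac{1}{- \frac{30112}{21}} = - \frac{21}{30112}$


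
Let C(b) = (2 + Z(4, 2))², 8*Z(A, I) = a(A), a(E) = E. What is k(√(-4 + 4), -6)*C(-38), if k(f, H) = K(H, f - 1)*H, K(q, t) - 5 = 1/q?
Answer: -725/4 ≈ -181.25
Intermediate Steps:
Z(A, I) = A/8
K(q, t) = 5 + 1/q
C(b) = 25/4 (C(b) = (2 + (⅛)*4)² = (2 + ½)² = (5/2)² = 25/4)
k(f, H) = H*(5 + 1/H) (k(f, H) = (5 + 1/H)*H = H*(5 + 1/H))
k(√(-4 + 4), -6)*C(-38) = (1 + 5*(-6))*(25/4) = (1 - 30)*(25/4) = -29*25/4 = -725/4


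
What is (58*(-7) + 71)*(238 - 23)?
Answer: -72025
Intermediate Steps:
(58*(-7) + 71)*(238 - 23) = (-406 + 71)*215 = -335*215 = -72025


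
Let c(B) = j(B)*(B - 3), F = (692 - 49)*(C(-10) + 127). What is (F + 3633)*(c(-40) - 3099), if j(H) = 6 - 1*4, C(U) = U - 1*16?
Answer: -218414560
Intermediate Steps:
C(U) = -16 + U (C(U) = U - 16 = -16 + U)
F = 64943 (F = (692 - 49)*((-16 - 10) + 127) = 643*(-26 + 127) = 643*101 = 64943)
j(H) = 2 (j(H) = 6 - 4 = 2)
c(B) = -6 + 2*B (c(B) = 2*(B - 3) = 2*(-3 + B) = -6 + 2*B)
(F + 3633)*(c(-40) - 3099) = (64943 + 3633)*((-6 + 2*(-40)) - 3099) = 68576*((-6 - 80) - 3099) = 68576*(-86 - 3099) = 68576*(-3185) = -218414560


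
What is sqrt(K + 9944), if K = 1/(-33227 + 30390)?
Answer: sqrt(80034967299)/2837 ≈ 99.720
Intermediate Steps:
K = -1/2837 (K = 1/(-2837) = -1/2837 ≈ -0.00035249)
sqrt(K + 9944) = sqrt(-1/2837 + 9944) = sqrt(28211127/2837) = sqrt(80034967299)/2837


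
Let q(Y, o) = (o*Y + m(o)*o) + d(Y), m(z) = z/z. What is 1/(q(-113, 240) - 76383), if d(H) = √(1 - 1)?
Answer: -1/103263 ≈ -9.6840e-6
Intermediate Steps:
d(H) = 0 (d(H) = √0 = 0)
m(z) = 1
q(Y, o) = o + Y*o (q(Y, o) = (o*Y + 1*o) + 0 = (Y*o + o) + 0 = (o + Y*o) + 0 = o + Y*o)
1/(q(-113, 240) - 76383) = 1/(240*(1 - 113) - 76383) = 1/(240*(-112) - 76383) = 1/(-26880 - 76383) = 1/(-103263) = -1/103263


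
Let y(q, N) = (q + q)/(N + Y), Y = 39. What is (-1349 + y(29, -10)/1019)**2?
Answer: 1889604887641/1038361 ≈ 1.8198e+6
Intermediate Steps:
y(q, N) = 2*q/(39 + N) (y(q, N) = (q + q)/(N + 39) = (2*q)/(39 + N) = 2*q/(39 + N))
(-1349 + y(29, -10)/1019)**2 = (-1349 + (2*29/(39 - 10))/1019)**2 = (-1349 + (2*29/29)*(1/1019))**2 = (-1349 + (2*29*(1/29))*(1/1019))**2 = (-1349 + 2*(1/1019))**2 = (-1349 + 2/1019)**2 = (-1374629/1019)**2 = 1889604887641/1038361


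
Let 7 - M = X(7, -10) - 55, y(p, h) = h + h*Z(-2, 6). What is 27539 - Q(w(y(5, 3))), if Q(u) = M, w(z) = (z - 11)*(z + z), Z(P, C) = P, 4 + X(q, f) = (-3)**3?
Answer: 27446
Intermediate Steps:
X(q, f) = -31 (X(q, f) = -4 + (-3)**3 = -4 - 27 = -31)
y(p, h) = -h (y(p, h) = h + h*(-2) = h - 2*h = -h)
w(z) = 2*z*(-11 + z) (w(z) = (-11 + z)*(2*z) = 2*z*(-11 + z))
M = 93 (M = 7 - (-31 - 55) = 7 - 1*(-86) = 7 + 86 = 93)
Q(u) = 93
27539 - Q(w(y(5, 3))) = 27539 - 1*93 = 27539 - 93 = 27446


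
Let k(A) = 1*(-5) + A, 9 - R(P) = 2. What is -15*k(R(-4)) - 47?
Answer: -77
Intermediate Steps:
R(P) = 7 (R(P) = 9 - 1*2 = 9 - 2 = 7)
k(A) = -5 + A
-15*k(R(-4)) - 47 = -15*(-5 + 7) - 47 = -15*2 - 47 = -30 - 47 = -77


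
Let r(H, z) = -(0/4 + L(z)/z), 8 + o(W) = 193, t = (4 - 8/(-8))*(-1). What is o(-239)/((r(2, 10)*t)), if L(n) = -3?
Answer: -370/3 ≈ -123.33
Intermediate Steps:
t = -5 (t = (4 - 8*(-⅛))*(-1) = (4 + 1)*(-1) = 5*(-1) = -5)
o(W) = 185 (o(W) = -8 + 193 = 185)
r(H, z) = 3/z (r(H, z) = -(0/4 - 3/z) = -(0*(¼) - 3/z) = -(0 - 3/z) = -(-3)/z = 3/z)
o(-239)/((r(2, 10)*t)) = 185/(((3/10)*(-5))) = 185/(-3/2) = 185*(-⅔) = -370/3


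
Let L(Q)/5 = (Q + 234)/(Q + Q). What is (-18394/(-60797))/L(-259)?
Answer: 9528092/7599625 ≈ 1.2538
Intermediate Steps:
L(Q) = 5*(234 + Q)/(2*Q) (L(Q) = 5*((Q + 234)/(Q + Q)) = 5*((234 + Q)/((2*Q))) = 5*((234 + Q)*(1/(2*Q))) = 5*((234 + Q)/(2*Q)) = 5*(234 + Q)/(2*Q))
(-18394/(-60797))/L(-259) = (-18394/(-60797))/(5/2 + 585/(-259)) = (-18394*(-1/60797))/(5/2 + 585*(-1/259)) = 18394/(60797*(5/2 - 585/259)) = 18394/(60797*(125/518)) = (18394/60797)*(518/125) = 9528092/7599625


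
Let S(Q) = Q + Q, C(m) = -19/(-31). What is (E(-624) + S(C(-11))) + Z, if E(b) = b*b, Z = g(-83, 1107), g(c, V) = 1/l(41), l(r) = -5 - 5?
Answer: 120706909/310 ≈ 3.8938e+5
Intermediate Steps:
l(r) = -10
C(m) = 19/31 (C(m) = -19*(-1/31) = 19/31)
S(Q) = 2*Q
g(c, V) = -⅒ (g(c, V) = 1/(-10) = -⅒)
Z = -⅒ ≈ -0.10000
E(b) = b²
(E(-624) + S(C(-11))) + Z = ((-624)² + 2*(19/31)) - ⅒ = (389376 + 38/31) - ⅒ = 12070694/31 - ⅒ = 120706909/310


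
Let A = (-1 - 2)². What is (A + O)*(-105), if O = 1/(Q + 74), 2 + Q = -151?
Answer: -74550/79 ≈ -943.67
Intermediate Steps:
Q = -153 (Q = -2 - 151 = -153)
O = -1/79 (O = 1/(-153 + 74) = 1/(-79) = -1/79 ≈ -0.012658)
A = 9 (A = (-3)² = 9)
(A + O)*(-105) = (9 - 1/79)*(-105) = (710/79)*(-105) = -74550/79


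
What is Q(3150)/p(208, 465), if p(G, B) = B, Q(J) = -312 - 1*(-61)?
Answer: -251/465 ≈ -0.53979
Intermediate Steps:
Q(J) = -251 (Q(J) = -312 + 61 = -251)
Q(3150)/p(208, 465) = -251/465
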